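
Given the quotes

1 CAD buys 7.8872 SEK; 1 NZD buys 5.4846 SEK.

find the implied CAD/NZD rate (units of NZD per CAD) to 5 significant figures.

1 CAD × 7.8872 = 7.8872 SEK
7.8872 SEK ÷ 5.4846 = 1.43806 NZD

CAD/NZD = 1.4381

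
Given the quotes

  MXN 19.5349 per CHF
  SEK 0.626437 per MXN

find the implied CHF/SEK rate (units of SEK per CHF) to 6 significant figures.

1 CHF × 19.5349 = 19.5349 MXN
19.5349 MXN × 0.626437 = 12.2374 SEK

CHF/SEK = 12.2374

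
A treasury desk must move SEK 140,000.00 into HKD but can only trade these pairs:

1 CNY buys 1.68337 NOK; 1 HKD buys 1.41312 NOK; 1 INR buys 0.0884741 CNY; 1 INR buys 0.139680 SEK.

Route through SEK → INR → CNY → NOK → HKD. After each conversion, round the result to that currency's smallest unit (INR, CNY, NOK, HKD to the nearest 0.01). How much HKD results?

HKD 105,635.65

SEK 140,000.00 ÷ 0.139680 = INR 1,002,290.95
INR 1,002,290.95 × 0.0884741 = CNY 88,676.79
CNY 88,676.79 × 1.68337 = NOK 149,275.85
NOK 149,275.85 ÷ 1.41312 = HKD 105,635.65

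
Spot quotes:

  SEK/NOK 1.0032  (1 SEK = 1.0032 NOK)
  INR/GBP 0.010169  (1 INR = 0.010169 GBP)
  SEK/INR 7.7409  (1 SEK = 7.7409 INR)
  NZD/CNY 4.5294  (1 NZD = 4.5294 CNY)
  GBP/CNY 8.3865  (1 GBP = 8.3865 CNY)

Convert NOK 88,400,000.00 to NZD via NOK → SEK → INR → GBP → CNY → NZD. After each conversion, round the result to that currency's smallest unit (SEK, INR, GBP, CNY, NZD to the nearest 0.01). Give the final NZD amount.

NOK 88,400,000.00 ÷ 1.0032 = SEK 88,118,022.33
SEK 88,118,022.33 × 7.7409 = INR 682,112,799.05
INR 682,112,799.05 × 0.010169 = GBP 6,936,405.05
GBP 6,936,405.05 × 8.3865 = CNY 58,172,160.95
CNY 58,172,160.95 ÷ 4.5294 = NZD 12,843,237.72

NZD 12,843,237.72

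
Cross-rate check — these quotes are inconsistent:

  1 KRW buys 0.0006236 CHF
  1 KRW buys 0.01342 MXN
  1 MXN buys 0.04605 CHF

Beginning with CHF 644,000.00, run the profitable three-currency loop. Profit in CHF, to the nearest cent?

Profitable loop is CHF → MXN → KRW → CHF:
CHF 644,000.00 ÷ 0.04605 = MXN 13,984,799.13
MXN 13,984,799.13 ÷ 0.01342 = KRW 1,042,086,373
KRW 1,042,086,373 × 0.0006236 = CHF 649,845.06
Profit = CHF 649,845.06 − CHF 644,000.00

Profit: CHF 5,845.06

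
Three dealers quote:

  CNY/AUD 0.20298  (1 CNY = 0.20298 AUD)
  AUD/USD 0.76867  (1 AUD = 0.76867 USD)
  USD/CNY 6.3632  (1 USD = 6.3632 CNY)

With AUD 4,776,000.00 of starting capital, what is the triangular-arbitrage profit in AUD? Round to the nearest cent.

Profit: AUD 34,559.21

Profitable loop is AUD → CNY → USD → AUD:
AUD 4,776,000.00 ÷ 0.20298 = CNY 23,529,411.76
CNY 23,529,411.76 ÷ 6.3632 = USD 3,697,732.55
USD 3,697,732.55 ÷ 0.76867 = AUD 4,810,559.21
Profit = AUD 4,810,559.21 − AUD 4,776,000.00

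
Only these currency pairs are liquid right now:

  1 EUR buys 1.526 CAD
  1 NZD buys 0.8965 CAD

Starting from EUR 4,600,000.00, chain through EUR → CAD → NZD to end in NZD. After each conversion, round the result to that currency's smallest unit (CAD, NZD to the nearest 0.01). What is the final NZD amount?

NZD 7,830,005.58

EUR 4,600,000.00 × 1.526 = CAD 7,019,600.00
CAD 7,019,600.00 ÷ 0.8965 = NZD 7,830,005.58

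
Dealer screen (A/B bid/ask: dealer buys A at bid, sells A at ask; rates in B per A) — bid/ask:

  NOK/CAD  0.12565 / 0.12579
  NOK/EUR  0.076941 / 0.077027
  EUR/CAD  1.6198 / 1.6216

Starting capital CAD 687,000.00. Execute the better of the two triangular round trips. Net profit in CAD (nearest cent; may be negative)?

Net profit: CAD 4,086.66

Best loop CAD → EUR → NOK → CAD:
CAD 687,000.00 ÷ 1.6216 (buy EUR at ask) = EUR 423,655.65
EUR 423,655.65 ÷ 0.077027 (buy NOK at ask) = NOK 5,500,092.81
NOK 5,500,092.81 × 0.12565 (sell NOK at bid) = CAD 691,086.66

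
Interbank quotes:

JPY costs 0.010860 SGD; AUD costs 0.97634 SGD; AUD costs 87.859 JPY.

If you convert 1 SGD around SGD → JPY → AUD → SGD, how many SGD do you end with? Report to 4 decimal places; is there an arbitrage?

1.0233 (arbitrage exists)

Around SGD → JPY → AUD → SGD: 1 ÷ 0.010860 ÷ 87.859 × 0.97634 = 1.023258
Product > 1; profitable direction is SGD → JPY → AUD → SGD.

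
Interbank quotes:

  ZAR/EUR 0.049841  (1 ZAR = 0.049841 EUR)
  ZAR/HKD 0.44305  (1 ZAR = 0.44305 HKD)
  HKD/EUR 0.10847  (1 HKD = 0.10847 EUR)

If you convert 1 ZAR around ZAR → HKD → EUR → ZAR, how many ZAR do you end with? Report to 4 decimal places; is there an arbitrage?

Around ZAR → HKD → EUR → ZAR: 1 × 0.44305 × 0.10847 ÷ 0.049841 = 0.964219
Product < 1; profitable direction is ZAR → EUR → HKD → ZAR.

0.9642 (arbitrage exists)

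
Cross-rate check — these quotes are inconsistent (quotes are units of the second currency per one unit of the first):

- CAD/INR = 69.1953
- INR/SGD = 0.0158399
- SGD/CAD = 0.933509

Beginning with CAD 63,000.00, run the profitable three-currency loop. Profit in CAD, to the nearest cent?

Profit: CAD 1,459.67

Profitable loop is CAD → INR → SGD → CAD:
CAD 63,000.00 × 69.1953 = INR 4,359,303.90
INR 4,359,303.90 × 0.0158399 = SGD 69,050.94
SGD 69,050.94 × 0.933509 = CAD 64,459.67
Profit = CAD 64,459.67 − CAD 63,000.00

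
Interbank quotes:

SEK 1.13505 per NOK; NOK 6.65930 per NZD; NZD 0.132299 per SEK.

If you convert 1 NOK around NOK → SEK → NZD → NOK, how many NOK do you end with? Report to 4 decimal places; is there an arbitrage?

1.0000 (no arbitrage)

Around NOK → SEK → NZD → NOK: 1 × 1.13505 × 0.132299 × 6.65930 = 1.000000
Product ≈ 1 (deviation 0.000%, within rounding noise).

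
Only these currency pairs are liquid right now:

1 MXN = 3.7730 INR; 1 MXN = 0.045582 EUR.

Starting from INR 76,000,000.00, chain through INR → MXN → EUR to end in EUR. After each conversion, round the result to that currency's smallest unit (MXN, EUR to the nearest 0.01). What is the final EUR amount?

INR 76,000,000.00 ÷ 3.7730 = MXN 20,143,122.18
MXN 20,143,122.18 × 0.045582 = EUR 918,163.80

EUR 918,163.80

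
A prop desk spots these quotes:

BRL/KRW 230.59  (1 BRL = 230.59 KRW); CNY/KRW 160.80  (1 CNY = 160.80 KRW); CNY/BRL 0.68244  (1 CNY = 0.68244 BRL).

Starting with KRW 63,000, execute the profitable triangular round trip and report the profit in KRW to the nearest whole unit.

Profit: KRW 1,376

Profitable loop is KRW → BRL → CNY → KRW:
KRW 63,000 ÷ 230.59 = BRL 273.21
BRL 273.21 ÷ 0.68244 = CNY 400.35
CNY 400.35 × 160.80 = KRW 64,376
Profit = KRW 64,376 − KRW 63,000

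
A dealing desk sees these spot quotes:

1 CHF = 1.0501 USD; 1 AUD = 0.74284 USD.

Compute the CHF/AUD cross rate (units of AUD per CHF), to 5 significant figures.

CHF/AUD = 1.4136

1 CHF × 1.0501 = 1.0501 USD
1.0501 USD ÷ 0.74284 = 1.41363 AUD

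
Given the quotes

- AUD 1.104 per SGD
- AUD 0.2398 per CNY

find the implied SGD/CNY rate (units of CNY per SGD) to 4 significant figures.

SGD/CNY = 4.604

1 SGD × 1.104 = 1.104 AUD
1.104 AUD ÷ 0.2398 = 4.60384 CNY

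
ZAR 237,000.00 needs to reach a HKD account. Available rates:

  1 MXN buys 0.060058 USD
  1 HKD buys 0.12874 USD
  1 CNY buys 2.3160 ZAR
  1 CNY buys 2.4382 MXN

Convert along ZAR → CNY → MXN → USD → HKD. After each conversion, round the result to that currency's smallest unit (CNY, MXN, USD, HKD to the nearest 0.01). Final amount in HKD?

ZAR 237,000.00 ÷ 2.3160 = CNY 102,331.61
CNY 102,331.61 × 2.4382 = MXN 249,504.93
MXN 249,504.93 × 0.060058 = USD 14,984.77
USD 14,984.77 ÷ 0.12874 = HKD 116,395.60

HKD 116,395.60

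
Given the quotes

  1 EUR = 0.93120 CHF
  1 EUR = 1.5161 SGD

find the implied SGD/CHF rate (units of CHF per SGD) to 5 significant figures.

1 SGD ÷ 1.5161 = 0.659587 EUR
0.659587 EUR × 0.93120 = 0.614208 CHF

SGD/CHF = 0.61421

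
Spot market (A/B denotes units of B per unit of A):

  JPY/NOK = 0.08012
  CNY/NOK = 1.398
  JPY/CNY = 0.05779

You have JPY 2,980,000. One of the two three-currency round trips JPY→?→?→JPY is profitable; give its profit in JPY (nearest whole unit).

Profit: JPY 24,936

Profitable loop is JPY → CNY → NOK → JPY:
JPY 2,980,000 × 0.05779 = CNY 172,214.20
CNY 172,214.20 × 1.398 = NOK 240,755.45
NOK 240,755.45 ÷ 0.08012 = JPY 3,004,936
Profit = JPY 3,004,936 − JPY 2,980,000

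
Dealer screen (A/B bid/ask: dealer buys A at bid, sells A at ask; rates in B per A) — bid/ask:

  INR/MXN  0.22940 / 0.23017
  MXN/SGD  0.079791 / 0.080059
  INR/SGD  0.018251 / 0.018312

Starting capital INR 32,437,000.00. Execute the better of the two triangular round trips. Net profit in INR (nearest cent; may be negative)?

Net result: INR -14,072.68 (no profitable arbitrage after spreads)

Best loop INR → MXN → SGD → INR:
INR 32,437,000.00 × 0.22940 (sell INR at bid) = MXN 7,441,047.80
MXN 7,441,047.80 × 0.079791 (sell MXN at bid) = SGD 593,728.65
SGD 593,728.65 ÷ 0.018312 (buy INR at ask) = INR 32,422,927.32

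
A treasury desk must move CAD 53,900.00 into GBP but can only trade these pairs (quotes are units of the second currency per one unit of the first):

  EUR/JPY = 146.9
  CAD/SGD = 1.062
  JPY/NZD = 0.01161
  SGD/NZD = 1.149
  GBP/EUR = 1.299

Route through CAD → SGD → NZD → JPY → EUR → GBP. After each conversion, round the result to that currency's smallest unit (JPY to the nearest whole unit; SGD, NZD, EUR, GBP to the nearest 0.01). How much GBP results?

CAD 53,900.00 × 1.062 = SGD 57,241.80
SGD 57,241.80 × 1.149 = NZD 65,770.83
NZD 65,770.83 ÷ 0.01161 = JPY 5,665,016
JPY 5,665,016 ÷ 146.9 = EUR 38,563.76
EUR 38,563.76 ÷ 1.299 = GBP 29,687.27

GBP 29,687.27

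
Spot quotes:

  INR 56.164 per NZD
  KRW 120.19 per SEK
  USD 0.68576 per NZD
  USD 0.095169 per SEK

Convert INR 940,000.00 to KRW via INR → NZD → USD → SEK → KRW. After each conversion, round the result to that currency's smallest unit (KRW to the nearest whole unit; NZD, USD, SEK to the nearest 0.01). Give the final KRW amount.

KRW 14,494,888

INR 940,000.00 ÷ 56.164 = NZD 16,736.70
NZD 16,736.70 × 0.68576 = USD 11,477.36
USD 11,477.36 ÷ 0.095169 = SEK 120,599.78
SEK 120,599.78 × 120.19 = KRW 14,494,888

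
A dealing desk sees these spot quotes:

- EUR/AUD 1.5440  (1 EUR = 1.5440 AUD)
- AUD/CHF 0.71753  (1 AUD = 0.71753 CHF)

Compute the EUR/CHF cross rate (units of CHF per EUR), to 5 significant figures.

EUR/CHF = 1.1079

1 EUR × 1.5440 = 1.544 AUD
1.544 AUD × 0.71753 = 1.10787 CHF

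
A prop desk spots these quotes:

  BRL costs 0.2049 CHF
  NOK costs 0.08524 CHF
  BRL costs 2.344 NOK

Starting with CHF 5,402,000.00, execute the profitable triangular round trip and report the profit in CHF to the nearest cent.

Profit: CHF 137,817.91

Profitable loop is CHF → NOK → BRL → CHF:
CHF 5,402,000.00 ÷ 0.08524 = NOK 63,374,002.82
NOK 63,374,002.82 ÷ 2.344 = BRL 27,036,690.62
BRL 27,036,690.62 × 0.2049 = CHF 5,539,817.91
Profit = CHF 5,539,817.91 − CHF 5,402,000.00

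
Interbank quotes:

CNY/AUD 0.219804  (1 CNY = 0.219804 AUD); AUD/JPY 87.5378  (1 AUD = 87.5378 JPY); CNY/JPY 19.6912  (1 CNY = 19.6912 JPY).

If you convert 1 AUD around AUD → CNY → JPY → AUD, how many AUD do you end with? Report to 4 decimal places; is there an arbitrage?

1.0234 (arbitrage exists)

Around AUD → CNY → JPY → AUD: 1 ÷ 0.219804 × 19.6912 ÷ 87.5378 = 1.023390
Product > 1; profitable direction is AUD → CNY → JPY → AUD.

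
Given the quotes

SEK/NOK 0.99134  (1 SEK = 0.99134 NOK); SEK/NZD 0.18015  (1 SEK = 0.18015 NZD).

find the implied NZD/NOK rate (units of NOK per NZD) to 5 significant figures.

1 NZD ÷ 0.18015 = 5.55093 SEK
5.55093 SEK × 0.99134 = 5.50286 NOK

NZD/NOK = 5.5029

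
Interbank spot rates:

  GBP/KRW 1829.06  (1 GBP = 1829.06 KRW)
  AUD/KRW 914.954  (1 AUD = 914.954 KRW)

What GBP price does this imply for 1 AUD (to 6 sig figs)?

1 AUD × 914.954 = 914.954 KRW
914.954 KRW ÷ 1829.06 = 0.500232 GBP

AUD/GBP = 0.500232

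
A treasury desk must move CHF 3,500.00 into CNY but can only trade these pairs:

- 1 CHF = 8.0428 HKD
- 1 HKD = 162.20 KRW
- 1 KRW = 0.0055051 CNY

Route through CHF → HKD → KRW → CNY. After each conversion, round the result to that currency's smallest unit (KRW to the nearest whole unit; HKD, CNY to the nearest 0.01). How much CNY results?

CHF 3,500.00 × 8.0428 = HKD 28,149.80
HKD 28,149.80 × 162.20 = KRW 4,565,898
KRW 4,565,898 × 0.0055051 = CNY 25,135.73

CNY 25,135.73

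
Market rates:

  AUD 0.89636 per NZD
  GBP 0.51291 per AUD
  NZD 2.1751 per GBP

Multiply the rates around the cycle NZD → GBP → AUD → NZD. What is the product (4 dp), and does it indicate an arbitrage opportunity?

1.0000 (no arbitrage)

Around NZD → GBP → AUD → NZD: 1 ÷ 2.1751 ÷ 0.51291 ÷ 0.89636 = 0.999993
Product ≈ 1 (deviation 0.001%, within rounding noise).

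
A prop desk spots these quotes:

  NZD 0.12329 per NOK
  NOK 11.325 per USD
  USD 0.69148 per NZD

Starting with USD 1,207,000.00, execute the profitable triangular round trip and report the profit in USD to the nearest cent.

Profitable loop is USD → NZD → NOK → USD:
USD 1,207,000.00 ÷ 0.69148 = NZD 1,745,531.32
NZD 1,745,531.32 ÷ 0.12329 = NOK 14,157,931.09
NOK 14,157,931.09 ÷ 11.325 = USD 1,250,148.44
Profit = USD 1,250,148.44 − USD 1,207,000.00

Profit: USD 43,148.44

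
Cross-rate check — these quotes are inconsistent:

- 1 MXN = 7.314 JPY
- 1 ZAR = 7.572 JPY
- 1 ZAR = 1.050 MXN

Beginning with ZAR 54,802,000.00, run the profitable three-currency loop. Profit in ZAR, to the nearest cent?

Profit: ZAR 779,473.77

Profitable loop is ZAR → MXN → JPY → ZAR:
ZAR 54,802,000.00 × 1.050 = MXN 57,542,100.00
MXN 57,542,100.00 × 7.314 = JPY 420,862,919
JPY 420,862,919 ÷ 7.572 = ZAR 55,581,473.77
Profit = ZAR 55,581,473.77 − ZAR 54,802,000.00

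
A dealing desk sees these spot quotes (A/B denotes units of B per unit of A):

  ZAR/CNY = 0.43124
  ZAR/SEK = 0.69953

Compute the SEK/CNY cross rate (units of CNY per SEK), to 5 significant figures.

SEK/CNY = 0.61647

1 SEK ÷ 0.69953 = 1.42953 ZAR
1.42953 ZAR × 0.43124 = 0.616471 CNY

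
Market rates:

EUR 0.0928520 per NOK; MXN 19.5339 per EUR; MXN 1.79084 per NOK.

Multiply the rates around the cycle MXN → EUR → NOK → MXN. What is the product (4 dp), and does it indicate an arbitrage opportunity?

Around MXN → EUR → NOK → MXN: 1 ÷ 19.5339 ÷ 0.0928520 × 1.79084 = 0.987362
Product < 1; profitable direction is MXN → NOK → EUR → MXN.

0.9874 (arbitrage exists)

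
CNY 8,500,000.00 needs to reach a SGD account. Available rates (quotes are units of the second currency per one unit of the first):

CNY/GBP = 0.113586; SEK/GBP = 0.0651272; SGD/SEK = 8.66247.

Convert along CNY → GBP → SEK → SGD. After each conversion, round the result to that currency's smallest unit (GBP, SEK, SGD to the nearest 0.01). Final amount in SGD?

SGD 1,711,352.92

CNY 8,500,000.00 × 0.113586 = GBP 965,481.00
GBP 965,481.00 ÷ 0.0651272 = SEK 14,824,543.36
SEK 14,824,543.36 ÷ 8.66247 = SGD 1,711,352.92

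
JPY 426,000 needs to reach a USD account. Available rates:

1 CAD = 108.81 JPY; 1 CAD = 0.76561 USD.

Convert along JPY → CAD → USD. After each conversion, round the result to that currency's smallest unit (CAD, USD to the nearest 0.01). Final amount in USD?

JPY 426,000 ÷ 108.81 = CAD 3,915.08
CAD 3,915.08 × 0.76561 = USD 2,997.42

USD 2,997.42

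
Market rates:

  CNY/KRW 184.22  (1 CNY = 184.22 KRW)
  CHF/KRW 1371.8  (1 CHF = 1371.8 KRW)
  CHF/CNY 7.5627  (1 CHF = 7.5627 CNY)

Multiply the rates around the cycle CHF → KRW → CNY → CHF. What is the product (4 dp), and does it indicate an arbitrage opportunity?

0.9846 (arbitrage exists)

Around CHF → KRW → CNY → CHF: 1 × 1371.8 ÷ 184.22 ÷ 7.5627 = 0.984639
Product < 1; profitable direction is CHF → CNY → KRW → CHF.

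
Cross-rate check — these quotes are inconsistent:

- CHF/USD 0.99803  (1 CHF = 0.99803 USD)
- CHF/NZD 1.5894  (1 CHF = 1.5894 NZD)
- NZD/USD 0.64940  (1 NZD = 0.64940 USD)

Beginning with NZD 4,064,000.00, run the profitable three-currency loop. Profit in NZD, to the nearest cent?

Profit: NZD 138,963.28

Profitable loop is NZD → USD → CHF → NZD:
NZD 4,064,000.00 × 0.64940 = USD 2,639,161.60
USD 2,639,161.60 ÷ 0.99803 = CHF 2,644,371.01
CHF 2,644,371.01 × 1.5894 = NZD 4,202,963.28
Profit = NZD 4,202,963.28 − NZD 4,064,000.00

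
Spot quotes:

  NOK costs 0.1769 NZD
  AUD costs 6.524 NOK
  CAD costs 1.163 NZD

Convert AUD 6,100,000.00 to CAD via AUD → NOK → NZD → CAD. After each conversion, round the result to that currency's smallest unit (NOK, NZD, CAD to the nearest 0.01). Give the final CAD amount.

CAD 6,053,295.92

AUD 6,100,000.00 × 6.524 = NOK 39,796,400.00
NOK 39,796,400.00 × 0.1769 = NZD 7,039,983.16
NZD 7,039,983.16 ÷ 1.163 = CAD 6,053,295.92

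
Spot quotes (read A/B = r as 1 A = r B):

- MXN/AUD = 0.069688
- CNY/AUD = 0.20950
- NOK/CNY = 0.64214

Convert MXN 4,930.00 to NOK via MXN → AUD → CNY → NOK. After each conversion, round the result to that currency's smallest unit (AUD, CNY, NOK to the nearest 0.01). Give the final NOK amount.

MXN 4,930.00 × 0.069688 = AUD 343.56
AUD 343.56 ÷ 0.20950 = CNY 1,639.90
CNY 1,639.90 ÷ 0.64214 = NOK 2,553.80

NOK 2,553.80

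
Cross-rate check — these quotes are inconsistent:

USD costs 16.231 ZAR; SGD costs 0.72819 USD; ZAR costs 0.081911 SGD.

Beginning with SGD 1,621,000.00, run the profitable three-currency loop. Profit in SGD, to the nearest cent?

Profitable loop is SGD → ZAR → USD → SGD:
SGD 1,621,000.00 ÷ 0.081911 = ZAR 19,789,771.83
ZAR 19,789,771.83 ÷ 16.231 = USD 1,219,257.71
USD 1,219,257.71 ÷ 0.72819 = SGD 1,674,367.55
Profit = SGD 1,674,367.55 − SGD 1,621,000.00

Profit: SGD 53,367.55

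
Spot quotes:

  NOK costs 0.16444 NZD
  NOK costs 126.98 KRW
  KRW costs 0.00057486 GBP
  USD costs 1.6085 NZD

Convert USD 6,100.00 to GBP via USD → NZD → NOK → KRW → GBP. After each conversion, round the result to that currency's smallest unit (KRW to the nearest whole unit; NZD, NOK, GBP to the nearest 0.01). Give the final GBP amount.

GBP 4,355.53

USD 6,100.00 × 1.6085 = NZD 9,811.85
NZD 9,811.85 ÷ 0.16444 = NOK 59,668.27
NOK 59,668.27 × 126.98 = KRW 7,576,677
KRW 7,576,677 × 0.00057486 = GBP 4,355.53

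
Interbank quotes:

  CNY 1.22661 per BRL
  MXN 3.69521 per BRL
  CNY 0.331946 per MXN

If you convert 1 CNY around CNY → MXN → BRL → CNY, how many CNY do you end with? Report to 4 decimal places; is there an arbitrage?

Around CNY → MXN → BRL → CNY: 1 ÷ 0.331946 ÷ 3.69521 × 1.22661 = 1.000000
Product ≈ 1 (deviation 0.000%, within rounding noise).

1.0000 (no arbitrage)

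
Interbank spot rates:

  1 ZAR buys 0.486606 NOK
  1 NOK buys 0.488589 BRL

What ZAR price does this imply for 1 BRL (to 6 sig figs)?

BRL/ZAR = 4.20609

1 BRL ÷ 0.488589 = 2.04671 NOK
2.04671 NOK ÷ 0.486606 = 4.20609 ZAR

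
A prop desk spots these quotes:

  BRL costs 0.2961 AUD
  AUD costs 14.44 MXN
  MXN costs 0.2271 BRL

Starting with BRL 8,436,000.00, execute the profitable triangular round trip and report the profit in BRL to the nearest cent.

Profitable loop is BRL → MXN → AUD → BRL:
BRL 8,436,000.00 ÷ 0.2271 = MXN 37,146,631.44
MXN 37,146,631.44 ÷ 14.44 = AUD 2,572,481.40
AUD 2,572,481.40 ÷ 0.2961 = BRL 8,687,880.45
Profit = BRL 8,687,880.45 − BRL 8,436,000.00

Profit: BRL 251,880.45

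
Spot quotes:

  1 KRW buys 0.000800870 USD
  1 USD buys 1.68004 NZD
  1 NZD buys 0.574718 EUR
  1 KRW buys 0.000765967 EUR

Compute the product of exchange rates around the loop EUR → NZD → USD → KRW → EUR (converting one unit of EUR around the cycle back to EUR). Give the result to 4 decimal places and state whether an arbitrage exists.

Around EUR → NZD → USD → KRW → EUR: 1 ÷ 0.574718 ÷ 1.68004 ÷ 0.000800870 × 0.000765967 = 0.990544
Product < 1; profitable direction is EUR → KRW → USD → NZD → EUR.

0.9905 (arbitrage exists)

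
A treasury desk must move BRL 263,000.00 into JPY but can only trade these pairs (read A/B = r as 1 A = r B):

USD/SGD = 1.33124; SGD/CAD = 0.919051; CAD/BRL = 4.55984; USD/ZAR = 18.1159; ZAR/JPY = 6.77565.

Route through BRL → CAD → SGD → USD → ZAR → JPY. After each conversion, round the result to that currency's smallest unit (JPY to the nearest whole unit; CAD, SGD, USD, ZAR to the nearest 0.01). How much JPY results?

JPY 5,786,568

BRL 263,000.00 ÷ 4.55984 = CAD 57,677.46
CAD 57,677.46 ÷ 0.919051 = SGD 62,757.63
SGD 62,757.63 ÷ 1.33124 = USD 47,142.24
USD 47,142.24 × 18.1159 = ZAR 854,024.11
ZAR 854,024.11 × 6.77565 = JPY 5,786,568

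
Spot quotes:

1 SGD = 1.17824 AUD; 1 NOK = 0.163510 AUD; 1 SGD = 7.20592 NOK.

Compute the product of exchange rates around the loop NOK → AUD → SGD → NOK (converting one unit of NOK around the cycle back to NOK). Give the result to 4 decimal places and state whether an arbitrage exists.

Around NOK → AUD → SGD → NOK: 1 × 0.163510 ÷ 1.17824 × 7.20592 = 1.000000
Product ≈ 1 (deviation 0.000%, within rounding noise).

1.0000 (no arbitrage)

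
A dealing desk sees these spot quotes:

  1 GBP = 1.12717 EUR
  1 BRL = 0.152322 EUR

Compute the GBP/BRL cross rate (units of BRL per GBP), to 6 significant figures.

1 GBP × 1.12717 = 1.12717 EUR
1.12717 EUR ÷ 0.152322 = 7.39992 BRL

GBP/BRL = 7.39992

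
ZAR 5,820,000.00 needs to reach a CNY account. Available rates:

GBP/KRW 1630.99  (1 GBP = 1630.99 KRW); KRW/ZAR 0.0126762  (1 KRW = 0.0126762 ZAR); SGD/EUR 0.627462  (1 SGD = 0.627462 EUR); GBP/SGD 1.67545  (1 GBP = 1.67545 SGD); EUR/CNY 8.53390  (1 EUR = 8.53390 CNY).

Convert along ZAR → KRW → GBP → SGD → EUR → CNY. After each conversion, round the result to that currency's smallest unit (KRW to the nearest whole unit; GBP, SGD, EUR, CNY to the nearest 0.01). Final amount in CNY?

CNY 2,525,509.82

ZAR 5,820,000.00 ÷ 0.0126762 = KRW 459,128,130
KRW 459,128,130 ÷ 1630.99 = GBP 281,502.73
GBP 281,502.73 × 1.67545 = SGD 471,643.75
SGD 471,643.75 × 0.627462 = EUR 295,938.53
EUR 295,938.53 × 8.53390 = CNY 2,525,509.82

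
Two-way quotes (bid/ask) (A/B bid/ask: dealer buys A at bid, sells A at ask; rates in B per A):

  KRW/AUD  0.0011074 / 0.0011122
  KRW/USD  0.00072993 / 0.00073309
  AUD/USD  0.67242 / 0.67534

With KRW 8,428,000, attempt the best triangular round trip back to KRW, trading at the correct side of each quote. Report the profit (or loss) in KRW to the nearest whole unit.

Best loop KRW → AUD → USD → KRW:
KRW 8,428,000 × 0.0011074 (sell KRW at bid) = AUD 9,333.17
AUD 9,333.17 × 0.67242 (sell AUD at bid) = USD 6,275.81
USD 6,275.81 ÷ 0.00073309 (buy KRW at ask) = KRW 8,560,761

Net profit: KRW 132,761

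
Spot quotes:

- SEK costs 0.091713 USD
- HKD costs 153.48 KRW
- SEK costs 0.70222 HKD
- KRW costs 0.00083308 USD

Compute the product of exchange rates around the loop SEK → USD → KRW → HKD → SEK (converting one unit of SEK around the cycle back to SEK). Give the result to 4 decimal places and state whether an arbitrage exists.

Around SEK → USD → KRW → HKD → SEK: 1 × 0.091713 ÷ 0.00083308 ÷ 153.48 ÷ 0.70222 = 1.021455
Product > 1; profitable direction is SEK → USD → KRW → HKD → SEK.

1.0215 (arbitrage exists)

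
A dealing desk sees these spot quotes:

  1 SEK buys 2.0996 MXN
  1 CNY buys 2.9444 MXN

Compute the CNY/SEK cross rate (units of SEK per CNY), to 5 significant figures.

1 CNY × 2.9444 = 2.9444 MXN
2.9444 MXN ÷ 2.0996 = 1.40236 SEK

CNY/SEK = 1.4024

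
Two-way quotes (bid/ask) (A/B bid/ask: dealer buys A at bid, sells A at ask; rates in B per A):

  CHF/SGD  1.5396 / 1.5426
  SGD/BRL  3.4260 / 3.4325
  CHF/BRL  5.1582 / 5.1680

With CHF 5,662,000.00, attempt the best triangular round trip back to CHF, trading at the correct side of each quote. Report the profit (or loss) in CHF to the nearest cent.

Best loop CHF → SGD → BRL → CHF:
CHF 5,662,000.00 × 1.5396 (sell CHF at bid) = SGD 8,717,215.20
SGD 8,717,215.20 × 3.4260 (sell SGD at bid) = BRL 29,865,179.28
BRL 29,865,179.28 ÷ 5.1680 (buy CHF at ask) = CHF 5,778,865.96

Net profit: CHF 116,865.96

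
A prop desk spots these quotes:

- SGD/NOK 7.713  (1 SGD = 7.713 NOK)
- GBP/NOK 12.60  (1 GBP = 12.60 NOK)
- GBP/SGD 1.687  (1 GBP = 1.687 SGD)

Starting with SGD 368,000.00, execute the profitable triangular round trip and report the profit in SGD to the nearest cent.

Profit: SGD 12,028.08

Profitable loop is SGD → NOK → GBP → SGD:
SGD 368,000.00 × 7.713 = NOK 2,838,384.00
NOK 2,838,384.00 ÷ 12.60 = GBP 225,268.57
GBP 225,268.57 × 1.687 = SGD 380,028.08
Profit = SGD 380,028.08 − SGD 368,000.00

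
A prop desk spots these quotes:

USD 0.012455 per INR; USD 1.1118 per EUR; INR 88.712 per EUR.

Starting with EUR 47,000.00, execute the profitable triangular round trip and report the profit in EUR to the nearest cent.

Profit: EUR 293.17

Profitable loop is EUR → USD → INR → EUR:
EUR 47,000.00 × 1.1118 = USD 52,254.60
USD 52,254.60 ÷ 0.012455 = INR 4,195,471.70
INR 4,195,471.70 ÷ 88.712 = EUR 47,293.17
Profit = EUR 47,293.17 − EUR 47,000.00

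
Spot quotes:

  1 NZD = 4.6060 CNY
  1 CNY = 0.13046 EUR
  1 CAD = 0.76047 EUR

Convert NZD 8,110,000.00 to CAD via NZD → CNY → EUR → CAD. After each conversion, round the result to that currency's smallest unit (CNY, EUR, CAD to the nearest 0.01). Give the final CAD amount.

CAD 6,408,259.29

NZD 8,110,000.00 × 4.6060 = CNY 37,354,660.00
CNY 37,354,660.00 × 0.13046 = EUR 4,873,288.94
EUR 4,873,288.94 ÷ 0.76047 = CAD 6,408,259.29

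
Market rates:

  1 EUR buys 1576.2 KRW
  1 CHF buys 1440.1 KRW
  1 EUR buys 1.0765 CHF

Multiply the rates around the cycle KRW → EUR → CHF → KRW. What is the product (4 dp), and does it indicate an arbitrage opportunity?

Around KRW → EUR → CHF → KRW: 1 ÷ 1576.2 × 1.0765 × 1440.1 = 0.983548
Product < 1; profitable direction is KRW → CHF → EUR → KRW.

0.9835 (arbitrage exists)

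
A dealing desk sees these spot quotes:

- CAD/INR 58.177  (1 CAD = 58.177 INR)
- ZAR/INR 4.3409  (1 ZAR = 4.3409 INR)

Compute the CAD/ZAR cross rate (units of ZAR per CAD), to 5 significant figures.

CAD/ZAR = 13.402

1 CAD × 58.177 = 58.177 INR
58.177 INR ÷ 4.3409 = 13.4021 ZAR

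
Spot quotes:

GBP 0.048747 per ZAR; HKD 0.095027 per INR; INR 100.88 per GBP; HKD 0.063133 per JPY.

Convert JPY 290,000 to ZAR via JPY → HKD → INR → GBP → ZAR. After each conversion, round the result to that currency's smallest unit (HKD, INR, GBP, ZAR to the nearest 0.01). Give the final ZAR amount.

ZAR 39,179.03

JPY 290,000 × 0.063133 = HKD 18,308.57
HKD 18,308.57 ÷ 0.095027 = INR 192,667.03
INR 192,667.03 ÷ 100.88 = GBP 1,909.86
GBP 1,909.86 ÷ 0.048747 = ZAR 39,179.03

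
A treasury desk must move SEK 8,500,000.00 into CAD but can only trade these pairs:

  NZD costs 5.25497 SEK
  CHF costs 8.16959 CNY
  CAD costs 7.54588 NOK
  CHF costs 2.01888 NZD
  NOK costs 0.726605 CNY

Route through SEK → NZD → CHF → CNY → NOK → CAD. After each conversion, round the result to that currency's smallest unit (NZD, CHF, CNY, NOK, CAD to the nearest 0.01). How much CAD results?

CAD 1,193,796.13

SEK 8,500,000.00 ÷ 5.25497 = NZD 1,617,516.37
NZD 1,617,516.37 ÷ 2.01888 = CHF 801,194.91
CHF 801,194.91 × 8.16959 = CNY 6,545,433.92
CNY 6,545,433.92 ÷ 0.726605 = NOK 9,008,242.33
NOK 9,008,242.33 ÷ 7.54588 = CAD 1,193,796.13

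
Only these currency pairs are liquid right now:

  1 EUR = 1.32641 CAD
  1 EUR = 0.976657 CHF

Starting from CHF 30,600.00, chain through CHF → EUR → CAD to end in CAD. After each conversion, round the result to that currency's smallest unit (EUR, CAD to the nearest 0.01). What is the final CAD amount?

CAD 41,558.24

CHF 30,600.00 ÷ 0.976657 = EUR 31,331.37
EUR 31,331.37 × 1.32641 = CAD 41,558.24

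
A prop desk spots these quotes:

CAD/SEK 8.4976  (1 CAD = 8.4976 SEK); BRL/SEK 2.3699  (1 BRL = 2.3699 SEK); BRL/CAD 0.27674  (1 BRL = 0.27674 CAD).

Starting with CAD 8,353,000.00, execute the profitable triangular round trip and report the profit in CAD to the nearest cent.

Profit: CAD 64,910.07

Profitable loop is CAD → BRL → SEK → CAD:
CAD 8,353,000.00 ÷ 0.27674 = BRL 30,183,565.80
BRL 30,183,565.80 × 2.3699 = SEK 71,532,032.59
SEK 71,532,032.59 ÷ 8.4976 = CAD 8,417,910.07
Profit = CAD 8,417,910.07 − CAD 8,353,000.00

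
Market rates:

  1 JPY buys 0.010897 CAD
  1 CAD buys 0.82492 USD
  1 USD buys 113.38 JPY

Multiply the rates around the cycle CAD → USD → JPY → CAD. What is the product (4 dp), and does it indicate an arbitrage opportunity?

Around CAD → USD → JPY → CAD: 1 × 0.82492 × 113.38 × 0.010897 = 1.019190
Product > 1; profitable direction is CAD → USD → JPY → CAD.

1.0192 (arbitrage exists)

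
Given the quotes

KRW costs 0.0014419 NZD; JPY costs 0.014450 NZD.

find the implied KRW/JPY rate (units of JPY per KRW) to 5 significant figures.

1 KRW × 0.0014419 = 0.0014419 NZD
0.0014419 NZD ÷ 0.014450 = 0.0997855 JPY

KRW/JPY = 0.099785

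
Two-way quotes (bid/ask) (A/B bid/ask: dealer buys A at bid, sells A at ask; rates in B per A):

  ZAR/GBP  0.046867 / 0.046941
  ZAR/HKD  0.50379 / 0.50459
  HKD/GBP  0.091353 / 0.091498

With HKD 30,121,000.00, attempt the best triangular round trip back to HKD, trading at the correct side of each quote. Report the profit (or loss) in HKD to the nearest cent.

Best loop HKD → ZAR → GBP → HKD:
HKD 30,121,000.00 ÷ 0.50459 (buy ZAR at ask) = ZAR 59,694,009.00
ZAR 59,694,009.00 × 0.046867 (sell ZAR at bid) = GBP 2,797,679.12
GBP 2,797,679.12 ÷ 0.091498 (buy HKD at ask) = HKD 30,576,396.42

Net profit: HKD 455,396.42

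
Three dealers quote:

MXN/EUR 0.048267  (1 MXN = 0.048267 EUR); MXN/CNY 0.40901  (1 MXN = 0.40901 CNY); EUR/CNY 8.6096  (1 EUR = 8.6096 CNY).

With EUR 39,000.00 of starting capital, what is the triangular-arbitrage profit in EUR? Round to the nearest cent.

Profit: EUR 624.52

Profitable loop is EUR → CNY → MXN → EUR:
EUR 39,000.00 × 8.6096 = CNY 335,774.40
CNY 335,774.40 ÷ 0.40901 = MXN 820,944.23
MXN 820,944.23 × 0.048267 = EUR 39,624.52
Profit = EUR 39,624.52 − EUR 39,000.00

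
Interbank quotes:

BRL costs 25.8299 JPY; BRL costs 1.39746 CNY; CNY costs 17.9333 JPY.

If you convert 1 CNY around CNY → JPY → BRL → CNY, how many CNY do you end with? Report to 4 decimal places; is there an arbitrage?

Around CNY → JPY → BRL → CNY: 1 × 17.9333 ÷ 25.8299 × 1.39746 = 0.970235
Product < 1; profitable direction is CNY → BRL → JPY → CNY.

0.9702 (arbitrage exists)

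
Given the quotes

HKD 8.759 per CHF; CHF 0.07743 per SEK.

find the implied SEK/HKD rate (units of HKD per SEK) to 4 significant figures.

SEK/HKD = 0.6782

1 SEK × 0.07743 = 0.07743 CHF
0.07743 CHF × 8.759 = 0.678209 HKD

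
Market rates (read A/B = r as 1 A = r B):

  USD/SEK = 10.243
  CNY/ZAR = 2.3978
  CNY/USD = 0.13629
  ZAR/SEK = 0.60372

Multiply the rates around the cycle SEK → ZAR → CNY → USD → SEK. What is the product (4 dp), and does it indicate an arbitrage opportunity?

Around SEK → ZAR → CNY → USD → SEK: 1 ÷ 0.60372 ÷ 2.3978 × 0.13629 × 10.243 = 0.964368
Product < 1; profitable direction is SEK → USD → CNY → ZAR → SEK.

0.9644 (arbitrage exists)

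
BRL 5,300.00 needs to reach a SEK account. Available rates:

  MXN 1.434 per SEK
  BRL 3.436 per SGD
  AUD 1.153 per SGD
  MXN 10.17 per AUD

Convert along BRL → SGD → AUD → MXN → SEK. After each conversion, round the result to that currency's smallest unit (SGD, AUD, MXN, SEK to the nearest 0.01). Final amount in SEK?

SEK 12,613.14

BRL 5,300.00 ÷ 3.436 = SGD 1,542.49
SGD 1,542.49 × 1.153 = AUD 1,778.49
AUD 1,778.49 × 10.17 = MXN 18,087.24
MXN 18,087.24 ÷ 1.434 = SEK 12,613.14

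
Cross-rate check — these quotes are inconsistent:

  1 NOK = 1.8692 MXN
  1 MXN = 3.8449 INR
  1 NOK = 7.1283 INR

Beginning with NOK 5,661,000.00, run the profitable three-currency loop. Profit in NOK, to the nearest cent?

Profit: NOK 46,527.43

Profitable loop is NOK → MXN → INR → NOK:
NOK 5,661,000.00 × 1.8692 = MXN 10,581,541.20
MXN 10,581,541.20 × 3.8449 = INR 40,684,967.76
INR 40,684,967.76 ÷ 7.1283 = NOK 5,707,527.43
Profit = NOK 5,707,527.43 − NOK 5,661,000.00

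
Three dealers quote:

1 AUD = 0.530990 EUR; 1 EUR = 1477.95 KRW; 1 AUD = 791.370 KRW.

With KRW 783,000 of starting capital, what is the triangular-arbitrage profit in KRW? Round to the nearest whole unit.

Profitable loop is KRW → EUR → AUD → KRW:
KRW 783,000 ÷ 1477.95 = EUR 529.79
EUR 529.79 ÷ 0.530990 = AUD 997.74
AUD 997.74 × 791.370 = KRW 789,578
Profit = KRW 789,578 − KRW 783,000

Profit: KRW 6,578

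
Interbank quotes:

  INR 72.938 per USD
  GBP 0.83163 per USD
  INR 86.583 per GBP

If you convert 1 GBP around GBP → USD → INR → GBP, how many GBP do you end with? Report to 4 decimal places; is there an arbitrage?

Around GBP → USD → INR → GBP: 1 ÷ 0.83163 × 72.938 ÷ 86.583 = 1.012957
Product > 1; profitable direction is GBP → USD → INR → GBP.

1.0130 (arbitrage exists)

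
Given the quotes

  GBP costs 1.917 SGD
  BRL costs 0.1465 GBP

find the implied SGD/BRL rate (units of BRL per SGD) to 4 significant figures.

1 SGD ÷ 1.917 = 0.521648 GBP
0.521648 GBP ÷ 0.1465 = 3.56074 BRL

SGD/BRL = 3.561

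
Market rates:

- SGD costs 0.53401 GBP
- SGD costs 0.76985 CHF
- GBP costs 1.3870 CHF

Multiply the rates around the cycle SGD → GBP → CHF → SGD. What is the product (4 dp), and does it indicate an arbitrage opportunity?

Around SGD → GBP → CHF → SGD: 1 × 0.53401 × 1.3870 ÷ 0.76985 = 0.962099
Product < 1; profitable direction is SGD → CHF → GBP → SGD.

0.9621 (arbitrage exists)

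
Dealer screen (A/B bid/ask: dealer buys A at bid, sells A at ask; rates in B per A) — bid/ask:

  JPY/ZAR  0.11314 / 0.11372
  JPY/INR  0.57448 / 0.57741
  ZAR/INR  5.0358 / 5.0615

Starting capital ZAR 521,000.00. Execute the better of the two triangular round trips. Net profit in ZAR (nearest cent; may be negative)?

Best loop ZAR → JPY → INR → ZAR:
ZAR 521,000.00 ÷ 0.11372 (buy JPY at ask) = JPY 4,581,428
JPY 4,581,428 × 0.57448 (sell JPY at bid) = INR 2,631,938.80
INR 2,631,938.80 ÷ 5.0615 (buy ZAR at ask) = ZAR 519,991.86

Net result: ZAR -1,008.14 (no profitable arbitrage after spreads)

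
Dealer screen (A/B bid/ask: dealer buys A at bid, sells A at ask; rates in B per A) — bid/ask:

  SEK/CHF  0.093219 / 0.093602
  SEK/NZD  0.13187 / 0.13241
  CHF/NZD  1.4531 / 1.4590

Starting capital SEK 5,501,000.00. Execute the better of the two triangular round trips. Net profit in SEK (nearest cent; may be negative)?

Net profit: SEK 126,568.65

Best loop SEK → CHF → NZD → SEK:
SEK 5,501,000.00 × 0.093219 (sell SEK at bid) = CHF 512,797.72
CHF 512,797.72 × 1.4531 (sell CHF at bid) = NZD 745,146.37
NZD 745,146.37 ÷ 0.13241 (buy SEK at ask) = SEK 5,627,568.65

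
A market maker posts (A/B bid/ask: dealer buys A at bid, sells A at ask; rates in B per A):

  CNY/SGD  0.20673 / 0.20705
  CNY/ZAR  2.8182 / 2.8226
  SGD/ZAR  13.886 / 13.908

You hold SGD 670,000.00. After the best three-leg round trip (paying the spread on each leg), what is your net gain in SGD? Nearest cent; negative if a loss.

Net profit: SGD 11,406.28

Best loop SGD → ZAR → CNY → SGD:
SGD 670,000.00 × 13.886 (sell SGD at bid) = ZAR 9,303,620.00
ZAR 9,303,620.00 ÷ 2.8226 (buy CNY at ask) = CNY 3,296,117.06
CNY 3,296,117.06 × 0.20673 (sell CNY at bid) = SGD 681,406.28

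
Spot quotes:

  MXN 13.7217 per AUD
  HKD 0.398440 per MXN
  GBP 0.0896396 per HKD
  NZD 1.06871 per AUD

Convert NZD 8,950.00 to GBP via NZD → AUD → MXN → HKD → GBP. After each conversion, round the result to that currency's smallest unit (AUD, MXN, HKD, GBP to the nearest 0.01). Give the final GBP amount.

NZD 8,950.00 ÷ 1.06871 = AUD 8,374.58
AUD 8,374.58 × 13.7217 = MXN 114,913.47
MXN 114,913.47 × 0.398440 = HKD 45,786.12
HKD 45,786.12 × 0.0896396 = GBP 4,104.25

GBP 4,104.25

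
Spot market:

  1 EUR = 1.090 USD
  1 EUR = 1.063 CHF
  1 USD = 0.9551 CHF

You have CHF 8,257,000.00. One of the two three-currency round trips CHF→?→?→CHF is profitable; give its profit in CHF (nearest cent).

Profitable loop is CHF → USD → EUR → CHF:
CHF 8,257,000.00 ÷ 0.9551 = USD 8,645,168.05
USD 8,645,168.05 ÷ 1.090 = EUR 7,931,346.83
EUR 7,931,346.83 × 1.063 = CHF 8,431,021.68
Profit = CHF 8,431,021.68 − CHF 8,257,000.00

Profit: CHF 174,021.68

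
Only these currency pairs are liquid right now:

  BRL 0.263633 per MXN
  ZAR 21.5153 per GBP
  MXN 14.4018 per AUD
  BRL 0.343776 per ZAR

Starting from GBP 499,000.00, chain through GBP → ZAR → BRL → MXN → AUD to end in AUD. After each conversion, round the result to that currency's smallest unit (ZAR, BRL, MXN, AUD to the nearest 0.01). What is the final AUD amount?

AUD 972,091.08

GBP 499,000.00 × 21.5153 = ZAR 10,736,134.70
ZAR 10,736,134.70 × 0.343776 = BRL 3,690,825.44
BRL 3,690,825.44 ÷ 0.263633 = MXN 13,999,861.32
MXN 13,999,861.32 ÷ 14.4018 = AUD 972,091.08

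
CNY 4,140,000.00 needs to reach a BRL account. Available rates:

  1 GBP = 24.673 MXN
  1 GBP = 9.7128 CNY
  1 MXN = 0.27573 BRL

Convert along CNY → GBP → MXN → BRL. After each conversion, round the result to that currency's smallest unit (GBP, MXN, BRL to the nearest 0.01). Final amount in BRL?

CNY 4,140,000.00 ÷ 9.7128 = GBP 426,241.66
GBP 426,241.66 × 24.673 = MXN 10,516,660.48
MXN 10,516,660.48 × 0.27573 = BRL 2,899,758.79

BRL 2,899,758.79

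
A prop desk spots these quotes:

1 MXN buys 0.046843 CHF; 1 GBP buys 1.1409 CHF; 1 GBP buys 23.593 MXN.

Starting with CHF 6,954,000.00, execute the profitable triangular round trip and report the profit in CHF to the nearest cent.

Profitable loop is CHF → MXN → GBP → CHF:
CHF 6,954,000.00 ÷ 0.046843 = MXN 148,453,344.15
MXN 148,453,344.15 ÷ 23.593 = GBP 6,292,262.29
GBP 6,292,262.29 × 1.1409 = CHF 7,178,842.04
Profit = CHF 7,178,842.04 − CHF 6,954,000.00

Profit: CHF 224,842.04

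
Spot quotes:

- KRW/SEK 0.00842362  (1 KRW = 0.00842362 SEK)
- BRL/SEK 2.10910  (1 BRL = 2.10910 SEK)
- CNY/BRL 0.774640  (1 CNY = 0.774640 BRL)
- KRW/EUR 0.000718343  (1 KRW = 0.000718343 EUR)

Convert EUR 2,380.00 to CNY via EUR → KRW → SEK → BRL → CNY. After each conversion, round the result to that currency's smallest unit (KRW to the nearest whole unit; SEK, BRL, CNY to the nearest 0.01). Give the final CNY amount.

CNY 17,082.31

EUR 2,380.00 ÷ 0.000718343 = KRW 3,313,180
KRW 3,313,180 × 0.00842362 = SEK 27,908.97
SEK 27,908.97 ÷ 2.10910 = BRL 13,232.64
BRL 13,232.64 ÷ 0.774640 = CNY 17,082.31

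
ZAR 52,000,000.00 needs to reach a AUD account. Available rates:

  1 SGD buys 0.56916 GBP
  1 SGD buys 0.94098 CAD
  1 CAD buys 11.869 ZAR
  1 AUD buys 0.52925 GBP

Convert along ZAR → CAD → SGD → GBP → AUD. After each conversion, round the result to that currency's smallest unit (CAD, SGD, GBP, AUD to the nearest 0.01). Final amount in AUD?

ZAR 52,000,000.00 ÷ 11.869 = CAD 4,381,161.01
CAD 4,381,161.01 ÷ 0.94098 = SGD 4,655,955.50
SGD 4,655,955.50 × 0.56916 = GBP 2,649,983.63
GBP 2,649,983.63 ÷ 0.52925 = AUD 5,007,054.57

AUD 5,007,054.57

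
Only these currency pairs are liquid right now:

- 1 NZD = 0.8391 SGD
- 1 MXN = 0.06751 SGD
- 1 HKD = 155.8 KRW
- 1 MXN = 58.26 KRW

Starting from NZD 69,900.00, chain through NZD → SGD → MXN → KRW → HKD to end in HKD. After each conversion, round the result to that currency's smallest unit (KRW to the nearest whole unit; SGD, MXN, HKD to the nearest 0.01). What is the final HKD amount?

HKD 324,882.12

NZD 69,900.00 × 0.8391 = SGD 58,653.09
SGD 58,653.09 ÷ 0.06751 = MXN 868,805.95
MXN 868,805.95 × 58.26 = KRW 50,616,635
KRW 50,616,635 ÷ 155.8 = HKD 324,882.12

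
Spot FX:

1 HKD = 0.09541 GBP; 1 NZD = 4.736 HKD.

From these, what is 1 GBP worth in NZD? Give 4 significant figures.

1 GBP ÷ 0.09541 = 10.4811 HKD
10.4811 HKD ÷ 4.736 = 2.21307 NZD

GBP/NZD = 2.213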